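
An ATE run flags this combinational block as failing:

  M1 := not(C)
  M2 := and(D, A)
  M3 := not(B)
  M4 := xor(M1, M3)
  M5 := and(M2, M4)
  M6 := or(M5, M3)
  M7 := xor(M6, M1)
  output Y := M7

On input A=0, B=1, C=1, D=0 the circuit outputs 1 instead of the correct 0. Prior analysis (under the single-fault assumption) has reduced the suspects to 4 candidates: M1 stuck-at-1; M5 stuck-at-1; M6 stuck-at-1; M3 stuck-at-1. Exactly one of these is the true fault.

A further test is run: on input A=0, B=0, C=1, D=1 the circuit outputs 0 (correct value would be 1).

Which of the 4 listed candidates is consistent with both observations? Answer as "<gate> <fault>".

Evaluate each candidate on input A=0, B=0, C=1, D=1:
  M1 stuck-at-1: M1=1 [stuck-at-1], M2=0, M3=1, M4=0, M5=0, M6=1, M7=0 → 0 — matches
  M5 stuck-at-1: M1=0, M2=0, M3=1, M4=1, M5=1 [stuck-at-1], M6=1, M7=1 → 1 — eliminated
  M6 stuck-at-1: M1=0, M2=0, M3=1, M4=1, M5=0, M6=1 [stuck-at-1], M7=1 → 1 — eliminated
  M3 stuck-at-1: M1=0, M2=0, M3=1 [stuck-at-1], M4=1, M5=0, M6=1, M7=1 → 1 — eliminated
Only M1 stuck-at-1 reproduces the observed 0.

M1 stuck-at-1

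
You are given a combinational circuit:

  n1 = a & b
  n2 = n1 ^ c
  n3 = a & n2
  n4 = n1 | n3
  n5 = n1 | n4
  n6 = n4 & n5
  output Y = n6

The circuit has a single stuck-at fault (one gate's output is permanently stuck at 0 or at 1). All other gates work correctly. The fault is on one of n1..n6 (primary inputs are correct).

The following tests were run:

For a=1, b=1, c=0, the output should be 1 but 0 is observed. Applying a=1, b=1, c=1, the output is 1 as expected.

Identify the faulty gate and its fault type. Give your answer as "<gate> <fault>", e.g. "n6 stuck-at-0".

n1 stuck-at-0

Fault-free values for test 1 (a=1, b=1, c=0): n1=1, n2=1, n3=1, n4=1, n5=1, n6=1, giving Y=1. Observed 0.
Test 1: faults giving observed 0 are {n1 stuck-at-0, n4 stuck-at-0, n5 stuck-at-0, n6 stuck-at-0}.
Test 2 (a=1, b=1, c=1): fault-free n1=1, n2=0, n3=0, n4=1, n5=1, n6=1 → 1; observed 1. Eliminates n4 stuck-at-0, n5 stuck-at-0, n6 stuck-at-0.
Only n1 stuck-at-0 is consistent with every test.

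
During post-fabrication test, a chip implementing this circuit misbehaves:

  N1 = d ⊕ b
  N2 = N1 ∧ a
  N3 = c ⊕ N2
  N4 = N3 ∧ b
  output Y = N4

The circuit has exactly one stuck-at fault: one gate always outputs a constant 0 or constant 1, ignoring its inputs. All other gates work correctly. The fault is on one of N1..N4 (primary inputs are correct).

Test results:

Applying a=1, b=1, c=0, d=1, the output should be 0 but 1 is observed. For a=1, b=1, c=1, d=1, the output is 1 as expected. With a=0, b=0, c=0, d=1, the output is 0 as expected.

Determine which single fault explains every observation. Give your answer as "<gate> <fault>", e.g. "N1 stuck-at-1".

Fault-free values for test 1 (a=1, b=1, c=0, d=1): N1=0, N2=0, N3=0, N4=0, giving Y=0. Observed 1.
Test 1: faults giving observed 1 are {N1 stuck-at-1, N2 stuck-at-1, N3 stuck-at-1, N4 stuck-at-1}.
Test 2 (a=1, b=1, c=1, d=1): fault-free N1=0, N2=0, N3=1, N4=1 → 1; observed 1. Eliminates N1 stuck-at-1, N2 stuck-at-1.
Test 3 (a=0, b=0, c=0, d=1): fault-free N1=1, N2=0, N3=0, N4=0 → 0; observed 0. Eliminates N4 stuck-at-1.
Only N3 stuck-at-1 is consistent with every test.

N3 stuck-at-1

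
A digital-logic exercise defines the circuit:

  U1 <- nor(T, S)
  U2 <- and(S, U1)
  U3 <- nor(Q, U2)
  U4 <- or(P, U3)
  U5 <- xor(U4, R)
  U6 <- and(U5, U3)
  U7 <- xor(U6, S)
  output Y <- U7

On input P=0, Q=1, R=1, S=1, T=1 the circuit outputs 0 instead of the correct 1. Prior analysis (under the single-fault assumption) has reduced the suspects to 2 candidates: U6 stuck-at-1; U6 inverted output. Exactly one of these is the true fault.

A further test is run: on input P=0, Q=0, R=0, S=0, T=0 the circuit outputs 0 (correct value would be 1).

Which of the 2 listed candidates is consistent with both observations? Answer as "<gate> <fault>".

U6 inverted output

Evaluate each candidate on input P=0, Q=0, R=0, S=0, T=0:
  U6 stuck-at-1: U1=1, U2=0, U3=1, U4=1, U5=1, U6=1 [stuck-at-1], U7=1 → 1 — eliminated
  U6 inverted output: U1=1, U2=0, U3=1, U4=1, U5=1, U6=0 [inverted output], U7=0 → 0 — matches
Only U6 inverted output reproduces the observed 0.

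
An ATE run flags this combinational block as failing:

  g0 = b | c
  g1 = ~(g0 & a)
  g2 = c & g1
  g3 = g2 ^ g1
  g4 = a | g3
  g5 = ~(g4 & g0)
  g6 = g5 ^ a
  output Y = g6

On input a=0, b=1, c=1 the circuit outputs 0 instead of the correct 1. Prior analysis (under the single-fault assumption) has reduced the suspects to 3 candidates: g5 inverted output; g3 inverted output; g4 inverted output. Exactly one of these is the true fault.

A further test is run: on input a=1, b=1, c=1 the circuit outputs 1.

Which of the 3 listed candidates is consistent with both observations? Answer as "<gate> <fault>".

g3 inverted output

Evaluate each candidate on input a=1, b=1, c=1:
  g5 inverted output: g0=1, g1=0, g2=0, g3=0, g4=1, g5=1 [inverted output], g6=0 → 0 — eliminated
  g3 inverted output: g0=1, g1=0, g2=0, g3=1 [inverted output], g4=1, g5=0, g6=1 → 1 — matches
  g4 inverted output: g0=1, g1=0, g2=0, g3=0, g4=0 [inverted output], g5=1, g6=0 → 0 — eliminated
Only g3 inverted output reproduces the observed 1.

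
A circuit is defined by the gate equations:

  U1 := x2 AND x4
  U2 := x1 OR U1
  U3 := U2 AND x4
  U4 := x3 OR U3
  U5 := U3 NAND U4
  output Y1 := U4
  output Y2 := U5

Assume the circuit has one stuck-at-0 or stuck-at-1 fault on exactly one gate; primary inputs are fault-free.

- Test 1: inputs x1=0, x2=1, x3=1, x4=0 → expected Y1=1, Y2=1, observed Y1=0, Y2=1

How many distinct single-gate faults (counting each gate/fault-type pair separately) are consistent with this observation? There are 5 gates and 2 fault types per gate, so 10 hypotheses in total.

1

Fault-free: U1=0, U2=0, U3=0, U4=1, U5=1 → Y1=1, Y2=1. Observed Y1=0, Y2=1.
  U1 stuck-at-0: output Y1=1, Y2=1 ✗
  U1 stuck-at-1: output Y1=1, Y2=1 ✗
  U2 stuck-at-0: output Y1=1, Y2=1 ✗
  U2 stuck-at-1: output Y1=1, Y2=1 ✗
  U3 stuck-at-0: output Y1=1, Y2=1 ✗
  U3 stuck-at-1: output Y1=1, Y2=0 ✗
  U4 stuck-at-0: output Y1=0, Y2=1 ✓
  U4 stuck-at-1: output Y1=1, Y2=1 ✗
  U5 stuck-at-0: output Y1=1, Y2=0 ✗
  U5 stuck-at-1: output Y1=1, Y2=1 ✗
Consistent faults: {U4 stuck-at-0} — 1 in all.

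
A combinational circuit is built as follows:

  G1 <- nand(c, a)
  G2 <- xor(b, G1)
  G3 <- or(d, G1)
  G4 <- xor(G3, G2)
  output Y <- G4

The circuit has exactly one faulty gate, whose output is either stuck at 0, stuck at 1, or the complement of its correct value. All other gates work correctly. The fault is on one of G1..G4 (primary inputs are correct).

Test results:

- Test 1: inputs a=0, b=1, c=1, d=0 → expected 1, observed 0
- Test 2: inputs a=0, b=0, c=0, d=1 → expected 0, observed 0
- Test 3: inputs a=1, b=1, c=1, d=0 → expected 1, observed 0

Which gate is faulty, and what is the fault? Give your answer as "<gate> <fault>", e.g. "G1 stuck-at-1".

G4 stuck-at-0

Fault-free values for test 1 (a=0, b=1, c=1, d=0): G1=1, G2=0, G3=1, G4=1, giving Y=1. Observed 0.
Test 1: faults giving observed 0 are {G2 stuck-at-1, G2 inverted output, G3 stuck-at-0, G3 inverted output, G4 stuck-at-0, G4 inverted output}.
Test 2 (a=0, b=0, c=0, d=1): fault-free G1=1, G2=1, G3=1, G4=0 → 0; observed 0. Eliminates G2 inverted output, G3 stuck-at-0, G3 inverted output, G4 inverted output.
Test 3 (a=1, b=1, c=1, d=0): fault-free G1=0, G2=1, G3=0, G4=1 → 1; observed 0. Eliminates G2 stuck-at-1.
Only G4 stuck-at-0 is consistent with every test.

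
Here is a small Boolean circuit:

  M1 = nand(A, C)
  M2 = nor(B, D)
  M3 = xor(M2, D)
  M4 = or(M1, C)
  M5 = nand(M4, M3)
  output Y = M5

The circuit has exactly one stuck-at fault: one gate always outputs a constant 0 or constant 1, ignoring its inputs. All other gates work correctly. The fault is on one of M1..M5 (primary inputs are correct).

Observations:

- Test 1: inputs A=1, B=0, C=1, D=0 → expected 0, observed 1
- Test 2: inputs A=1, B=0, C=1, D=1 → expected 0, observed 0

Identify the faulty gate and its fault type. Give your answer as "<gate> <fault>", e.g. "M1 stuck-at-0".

Fault-free values for test 1 (A=1, B=0, C=1, D=0): M1=0, M2=1, M3=1, M4=1, M5=0, giving Y=0. Observed 1.
Test 1: faults giving observed 1 are {M2 stuck-at-0, M3 stuck-at-0, M4 stuck-at-0, M5 stuck-at-1}.
Test 2 (A=1, B=0, C=1, D=1): fault-free M1=0, M2=0, M3=1, M4=1, M5=0 → 0; observed 0. Eliminates M3 stuck-at-0, M4 stuck-at-0, M5 stuck-at-1.
Only M2 stuck-at-0 is consistent with every test.

M2 stuck-at-0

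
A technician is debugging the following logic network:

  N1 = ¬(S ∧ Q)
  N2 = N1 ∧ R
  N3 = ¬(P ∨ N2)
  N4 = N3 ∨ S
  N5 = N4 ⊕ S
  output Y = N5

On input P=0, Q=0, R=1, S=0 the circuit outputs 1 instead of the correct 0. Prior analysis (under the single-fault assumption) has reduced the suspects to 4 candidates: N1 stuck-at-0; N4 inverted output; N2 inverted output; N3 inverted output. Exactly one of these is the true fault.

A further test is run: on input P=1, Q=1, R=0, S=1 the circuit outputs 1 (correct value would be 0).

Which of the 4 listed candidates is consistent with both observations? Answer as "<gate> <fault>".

Evaluate each candidate on input P=1, Q=1, R=0, S=1:
  N1 stuck-at-0: N1=0 [stuck-at-0], N2=0, N3=0, N4=1, N5=0 → 0 — eliminated
  N4 inverted output: N1=0, N2=0, N3=0, N4=0 [inverted output], N5=1 → 1 — matches
  N2 inverted output: N1=0, N2=1 [inverted output], N3=0, N4=1, N5=0 → 0 — eliminated
  N3 inverted output: N1=0, N2=0, N3=1 [inverted output], N4=1, N5=0 → 0 — eliminated
Only N4 inverted output reproduces the observed 1.

N4 inverted output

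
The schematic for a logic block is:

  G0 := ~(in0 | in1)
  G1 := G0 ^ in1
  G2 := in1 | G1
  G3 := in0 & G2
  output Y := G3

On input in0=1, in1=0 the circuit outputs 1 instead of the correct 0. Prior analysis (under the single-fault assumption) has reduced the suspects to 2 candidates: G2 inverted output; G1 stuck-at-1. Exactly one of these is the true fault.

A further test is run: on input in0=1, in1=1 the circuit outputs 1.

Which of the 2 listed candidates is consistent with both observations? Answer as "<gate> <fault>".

Evaluate each candidate on input in0=1, in1=1:
  G2 inverted output: G0=0, G1=1, G2=0 [inverted output], G3=0 → 0 — eliminated
  G1 stuck-at-1: G0=0, G1=1 [stuck-at-1], G2=1, G3=1 → 1 — matches
Only G1 stuck-at-1 reproduces the observed 1.

G1 stuck-at-1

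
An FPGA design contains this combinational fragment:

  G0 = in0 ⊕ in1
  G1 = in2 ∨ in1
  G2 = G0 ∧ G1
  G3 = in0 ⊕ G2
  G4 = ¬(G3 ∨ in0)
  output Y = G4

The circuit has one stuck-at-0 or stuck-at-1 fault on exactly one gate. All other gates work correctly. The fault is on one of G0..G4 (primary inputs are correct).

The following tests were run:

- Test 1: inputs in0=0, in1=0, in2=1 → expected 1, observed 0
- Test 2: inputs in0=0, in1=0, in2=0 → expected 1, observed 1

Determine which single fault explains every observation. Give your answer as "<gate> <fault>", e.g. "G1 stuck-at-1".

Fault-free values for test 1 (in0=0, in1=0, in2=1): G0=0, G1=1, G2=0, G3=0, G4=1, giving Y=1. Observed 0.
Test 1: faults giving observed 0 are {G0 stuck-at-1, G2 stuck-at-1, G3 stuck-at-1, G4 stuck-at-0}.
Test 2 (in0=0, in1=0, in2=0): fault-free G0=0, G1=0, G2=0, G3=0, G4=1 → 1; observed 1. Eliminates G2 stuck-at-1, G3 stuck-at-1, G4 stuck-at-0.
Only G0 stuck-at-1 is consistent with every test.

G0 stuck-at-1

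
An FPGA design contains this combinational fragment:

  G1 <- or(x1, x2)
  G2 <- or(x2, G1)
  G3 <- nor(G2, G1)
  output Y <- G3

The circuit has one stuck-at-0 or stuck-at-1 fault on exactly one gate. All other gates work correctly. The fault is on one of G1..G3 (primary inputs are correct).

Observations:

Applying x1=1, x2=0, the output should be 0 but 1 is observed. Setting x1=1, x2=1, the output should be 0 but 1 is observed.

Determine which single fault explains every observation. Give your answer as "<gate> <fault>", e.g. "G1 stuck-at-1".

Fault-free values for test 1 (x1=1, x2=0): G1=1, G2=1, G3=0, giving Y=0. Observed 1.
Test 1: faults giving observed 1 are {G1 stuck-at-0, G3 stuck-at-1}.
Test 2 (x1=1, x2=1): fault-free G1=1, G2=1, G3=0 → 0; observed 1. Eliminates G1 stuck-at-0.
Only G3 stuck-at-1 is consistent with every test.

G3 stuck-at-1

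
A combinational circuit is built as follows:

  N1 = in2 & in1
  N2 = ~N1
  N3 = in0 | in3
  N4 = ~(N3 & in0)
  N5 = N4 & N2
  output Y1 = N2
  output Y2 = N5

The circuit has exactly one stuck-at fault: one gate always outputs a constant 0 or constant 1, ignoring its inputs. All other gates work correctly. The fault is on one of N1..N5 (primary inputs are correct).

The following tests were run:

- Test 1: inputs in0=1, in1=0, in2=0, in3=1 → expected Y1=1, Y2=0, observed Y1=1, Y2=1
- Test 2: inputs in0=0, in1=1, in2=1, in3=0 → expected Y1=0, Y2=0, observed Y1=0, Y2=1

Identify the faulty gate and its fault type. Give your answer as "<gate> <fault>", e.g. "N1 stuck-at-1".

N5 stuck-at-1

Fault-free values for test 1 (in0=1, in1=0, in2=0, in3=1): N1=0, N2=1, N3=1, N4=0, N5=0, giving Y1=1, Y2=0. Observed Y1=1, Y2=1.
Test 1: faults giving observed Y1=1, Y2=1 are {N3 stuck-at-0, N4 stuck-at-1, N5 stuck-at-1}.
Test 2 (in0=0, in1=1, in2=1, in3=0): fault-free N1=1, N2=0, N3=0, N4=1, N5=0 → Y1=0, Y2=0; observed Y1=0, Y2=1. Eliminates N3 stuck-at-0, N4 stuck-at-1.
Only N5 stuck-at-1 is consistent with every test.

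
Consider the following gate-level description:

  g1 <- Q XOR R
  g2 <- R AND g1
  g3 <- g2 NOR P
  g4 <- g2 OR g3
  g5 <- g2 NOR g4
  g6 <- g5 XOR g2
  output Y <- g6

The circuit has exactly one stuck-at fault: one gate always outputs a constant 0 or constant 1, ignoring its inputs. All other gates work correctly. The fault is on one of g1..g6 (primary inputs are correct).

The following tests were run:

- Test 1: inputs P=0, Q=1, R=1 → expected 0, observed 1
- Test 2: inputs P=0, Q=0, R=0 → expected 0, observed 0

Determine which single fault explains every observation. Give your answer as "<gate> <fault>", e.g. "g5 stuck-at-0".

g1 stuck-at-1

Fault-free values for test 1 (P=0, Q=1, R=1): g1=0, g2=0, g3=1, g4=1, g5=0, g6=0, giving Y=0. Observed 1.
Test 1: faults giving observed 1 are {g1 stuck-at-1, g2 stuck-at-1, g3 stuck-at-0, g4 stuck-at-0, g5 stuck-at-1, g6 stuck-at-1}.
Test 2 (P=0, Q=0, R=0): fault-free g1=0, g2=0, g3=1, g4=1, g5=0, g6=0 → 0; observed 0. Eliminates g2 stuck-at-1, g3 stuck-at-0, g4 stuck-at-0, g5 stuck-at-1, g6 stuck-at-1.
Only g1 stuck-at-1 is consistent with every test.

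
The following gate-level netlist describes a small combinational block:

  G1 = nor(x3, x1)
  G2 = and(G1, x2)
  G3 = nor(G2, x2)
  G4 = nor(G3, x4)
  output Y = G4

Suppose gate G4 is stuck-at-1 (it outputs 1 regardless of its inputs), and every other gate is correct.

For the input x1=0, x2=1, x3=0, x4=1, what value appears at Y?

Propagate with G4 forced: G1=1, G2=1, G3=0, G4=1 [stuck-at-1].
So Y = 1. (Without the fault it would be 0.)

1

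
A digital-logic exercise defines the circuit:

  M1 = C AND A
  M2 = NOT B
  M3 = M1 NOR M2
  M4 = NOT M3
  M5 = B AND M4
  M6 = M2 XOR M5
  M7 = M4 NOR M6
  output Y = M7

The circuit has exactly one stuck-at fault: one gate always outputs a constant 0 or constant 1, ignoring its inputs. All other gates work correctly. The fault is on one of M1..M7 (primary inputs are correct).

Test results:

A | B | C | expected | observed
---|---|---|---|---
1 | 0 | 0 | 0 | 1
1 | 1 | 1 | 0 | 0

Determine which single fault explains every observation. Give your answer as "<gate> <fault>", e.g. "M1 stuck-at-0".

M2 stuck-at-0

Fault-free values for test 1 (A=1, B=0, C=0): M1=0, M2=1, M3=0, M4=1, M5=0, M6=1, M7=0, giving Y=0. Observed 1.
Test 1: faults giving observed 1 are {M2 stuck-at-0, M7 stuck-at-1}.
Test 2 (A=1, B=1, C=1): fault-free M1=1, M2=0, M3=0, M4=1, M5=1, M6=1, M7=0 → 0; observed 0. Eliminates M7 stuck-at-1.
Only M2 stuck-at-0 is consistent with every test.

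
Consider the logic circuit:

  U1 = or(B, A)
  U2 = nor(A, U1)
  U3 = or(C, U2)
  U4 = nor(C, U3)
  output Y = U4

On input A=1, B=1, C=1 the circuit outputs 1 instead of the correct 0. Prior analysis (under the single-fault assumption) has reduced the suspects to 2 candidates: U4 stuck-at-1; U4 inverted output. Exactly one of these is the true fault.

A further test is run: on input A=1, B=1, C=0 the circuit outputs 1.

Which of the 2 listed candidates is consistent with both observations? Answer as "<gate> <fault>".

Evaluate each candidate on input A=1, B=1, C=0:
  U4 stuck-at-1: U1=1, U2=0, U3=0, U4=1 [stuck-at-1] → 1 — matches
  U4 inverted output: U1=1, U2=0, U3=0, U4=0 [inverted output] → 0 — eliminated
Only U4 stuck-at-1 reproduces the observed 1.

U4 stuck-at-1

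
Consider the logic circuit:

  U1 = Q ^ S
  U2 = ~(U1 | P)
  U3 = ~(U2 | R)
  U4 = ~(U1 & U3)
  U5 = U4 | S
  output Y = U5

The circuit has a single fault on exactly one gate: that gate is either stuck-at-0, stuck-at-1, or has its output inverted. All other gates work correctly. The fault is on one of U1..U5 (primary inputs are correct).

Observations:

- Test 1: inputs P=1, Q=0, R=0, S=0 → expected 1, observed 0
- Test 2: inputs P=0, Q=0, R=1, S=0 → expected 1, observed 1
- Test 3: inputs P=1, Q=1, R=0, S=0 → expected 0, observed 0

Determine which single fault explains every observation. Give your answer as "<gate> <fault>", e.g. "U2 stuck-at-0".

U1 stuck-at-1

Fault-free values for test 1 (P=1, Q=0, R=0, S=0): U1=0, U2=0, U3=1, U4=1, U5=1, giving Y=1. Observed 0.
Test 1: faults giving observed 0 are {U1 stuck-at-1, U1 inverted output, U4 stuck-at-0, U4 inverted output, U5 stuck-at-0, U5 inverted output}.
Test 2 (P=0, Q=0, R=1, S=0): fault-free U1=0, U2=1, U3=0, U4=1, U5=1 → 1; observed 1. Eliminates U4 stuck-at-0, U4 inverted output, U5 stuck-at-0, U5 inverted output.
Test 3 (P=1, Q=1, R=0, S=0): fault-free U1=1, U2=0, U3=1, U4=0, U5=0 → 0; observed 0. Eliminates U1 inverted output.
Only U1 stuck-at-1 is consistent with every test.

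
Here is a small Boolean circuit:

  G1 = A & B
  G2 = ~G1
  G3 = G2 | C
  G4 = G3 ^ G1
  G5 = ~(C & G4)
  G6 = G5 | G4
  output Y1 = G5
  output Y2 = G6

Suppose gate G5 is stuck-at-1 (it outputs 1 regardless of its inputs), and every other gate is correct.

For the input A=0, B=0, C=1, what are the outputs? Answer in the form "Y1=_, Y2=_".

Y1=1, Y2=1

Propagate with G5 forced: G1=0, G2=1, G3=1, G4=1, G5=1 [stuck-at-1], G6=1.
So the outputs are Y1=1, Y2=1. (Without the fault they would be Y1=0, Y2=1.)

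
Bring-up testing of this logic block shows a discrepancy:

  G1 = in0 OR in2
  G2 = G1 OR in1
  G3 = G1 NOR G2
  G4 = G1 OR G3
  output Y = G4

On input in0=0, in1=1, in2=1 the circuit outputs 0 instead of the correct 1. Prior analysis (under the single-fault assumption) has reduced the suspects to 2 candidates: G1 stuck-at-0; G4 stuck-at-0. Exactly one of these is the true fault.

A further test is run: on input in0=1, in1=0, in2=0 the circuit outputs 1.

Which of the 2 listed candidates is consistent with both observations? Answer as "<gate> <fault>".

G1 stuck-at-0

Evaluate each candidate on input in0=1, in1=0, in2=0:
  G1 stuck-at-0: G1=0 [stuck-at-0], G2=0, G3=1, G4=1 → 1 — matches
  G4 stuck-at-0: G1=1, G2=1, G3=0, G4=0 [stuck-at-0] → 0 — eliminated
Only G1 stuck-at-0 reproduces the observed 1.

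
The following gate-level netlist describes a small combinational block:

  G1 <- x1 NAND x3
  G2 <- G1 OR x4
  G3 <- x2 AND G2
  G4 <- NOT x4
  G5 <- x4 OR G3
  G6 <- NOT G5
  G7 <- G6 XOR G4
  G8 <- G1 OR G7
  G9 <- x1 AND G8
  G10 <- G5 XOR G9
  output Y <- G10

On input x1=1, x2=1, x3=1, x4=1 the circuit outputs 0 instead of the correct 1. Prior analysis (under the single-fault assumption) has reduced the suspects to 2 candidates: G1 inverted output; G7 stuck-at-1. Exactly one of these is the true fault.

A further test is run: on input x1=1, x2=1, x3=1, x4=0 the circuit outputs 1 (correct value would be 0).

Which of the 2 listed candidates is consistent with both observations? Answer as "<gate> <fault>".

Evaluate each candidate on input x1=1, x2=1, x3=1, x4=0:
  G1 inverted output: G1=1 [inverted output], G2=1, G3=1, G4=1, G5=1, G6=0, G7=1, G8=1, G9=1, G10=0 → 0 — eliminated
  G7 stuck-at-1: G1=0, G2=0, G3=0, G4=1, G5=0, G6=1, G7=1 [stuck-at-1], G8=1, G9=1, G10=1 → 1 — matches
Only G7 stuck-at-1 reproduces the observed 1.

G7 stuck-at-1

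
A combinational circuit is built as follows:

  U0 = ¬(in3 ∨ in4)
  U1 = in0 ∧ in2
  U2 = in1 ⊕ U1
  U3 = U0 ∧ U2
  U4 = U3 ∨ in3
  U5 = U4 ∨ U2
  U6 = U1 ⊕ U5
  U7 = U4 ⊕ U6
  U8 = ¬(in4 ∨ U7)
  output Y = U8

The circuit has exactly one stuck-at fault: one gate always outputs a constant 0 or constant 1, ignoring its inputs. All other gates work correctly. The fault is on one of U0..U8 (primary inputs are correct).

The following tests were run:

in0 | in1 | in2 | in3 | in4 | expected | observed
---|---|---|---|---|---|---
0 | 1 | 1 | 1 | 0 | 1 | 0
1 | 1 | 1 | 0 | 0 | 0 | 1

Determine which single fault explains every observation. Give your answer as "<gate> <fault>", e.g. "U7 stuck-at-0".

Fault-free values for test 1 (in0=0, in1=1, in2=1, in3=1, in4=0): U0=0, U1=0, U2=1, U3=0, U4=1, U5=1, U6=1, U7=0, U8=1, giving Y=1. Observed 0.
Test 1: faults giving observed 0 are {U1 stuck-at-1, U4 stuck-at-0, U5 stuck-at-0, U6 stuck-at-0, U7 stuck-at-1, U8 stuck-at-0}.
Test 2 (in0=1, in1=1, in2=1, in3=0, in4=0): fault-free U0=1, U1=1, U2=0, U3=0, U4=0, U5=0, U6=1, U7=1, U8=0 → 0; observed 1. Eliminates U1 stuck-at-1, U4 stuck-at-0, U5 stuck-at-0, U7 stuck-at-1, U8 stuck-at-0.
Only U6 stuck-at-0 is consistent with every test.

U6 stuck-at-0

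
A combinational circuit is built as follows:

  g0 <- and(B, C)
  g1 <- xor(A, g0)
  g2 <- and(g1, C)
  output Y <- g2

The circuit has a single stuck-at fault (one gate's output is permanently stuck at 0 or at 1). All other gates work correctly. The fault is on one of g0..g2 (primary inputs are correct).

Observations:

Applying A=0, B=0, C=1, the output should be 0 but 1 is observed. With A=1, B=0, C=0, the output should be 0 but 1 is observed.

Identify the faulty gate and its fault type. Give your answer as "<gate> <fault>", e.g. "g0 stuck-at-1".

Fault-free values for test 1 (A=0, B=0, C=1): g0=0, g1=0, g2=0, giving Y=0. Observed 1.
Test 1: faults giving observed 1 are {g0 stuck-at-1, g1 stuck-at-1, g2 stuck-at-1}.
Test 2 (A=1, B=0, C=0): fault-free g0=0, g1=1, g2=0 → 0; observed 1. Eliminates g0 stuck-at-1, g1 stuck-at-1.
Only g2 stuck-at-1 is consistent with every test.

g2 stuck-at-1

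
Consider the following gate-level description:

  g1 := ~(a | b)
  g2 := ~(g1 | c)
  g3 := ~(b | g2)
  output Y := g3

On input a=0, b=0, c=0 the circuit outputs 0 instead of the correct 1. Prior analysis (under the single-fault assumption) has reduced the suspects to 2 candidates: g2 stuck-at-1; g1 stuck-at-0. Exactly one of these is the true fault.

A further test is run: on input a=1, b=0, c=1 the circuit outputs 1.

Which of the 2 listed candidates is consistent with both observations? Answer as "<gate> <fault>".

Evaluate each candidate on input a=1, b=0, c=1:
  g2 stuck-at-1: g1=0, g2=1 [stuck-at-1], g3=0 → 0 — eliminated
  g1 stuck-at-0: g1=0 [stuck-at-0], g2=0, g3=1 → 1 — matches
Only g1 stuck-at-0 reproduces the observed 1.

g1 stuck-at-0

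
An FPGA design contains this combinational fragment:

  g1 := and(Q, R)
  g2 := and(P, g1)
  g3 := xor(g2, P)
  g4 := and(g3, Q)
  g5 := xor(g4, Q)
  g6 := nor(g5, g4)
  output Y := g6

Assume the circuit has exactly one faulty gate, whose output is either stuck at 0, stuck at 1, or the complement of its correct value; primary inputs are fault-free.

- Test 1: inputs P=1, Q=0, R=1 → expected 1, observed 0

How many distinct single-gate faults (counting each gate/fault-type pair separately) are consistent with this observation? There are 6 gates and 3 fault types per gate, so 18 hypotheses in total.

6

Fault-free: g1=0, g2=0, g3=1, g4=0, g5=0, g6=1 → 1. Observed 0.
  g1: none of the 3 fault types match ✗
  g2: none of the 3 fault types match ✗
  g3: none of the 3 fault types match ✗
  g4: stuck-at-1, inverted output ✓; others ✗
  g5: stuck-at-1, inverted output ✓; others ✗
  g6: stuck-at-0, inverted output ✓; others ✗
Consistent faults: {g4 stuck-at-1, g4 inverted output, g5 stuck-at-1, g5 inverted output, g6 stuck-at-0, g6 inverted output} — 6 in all.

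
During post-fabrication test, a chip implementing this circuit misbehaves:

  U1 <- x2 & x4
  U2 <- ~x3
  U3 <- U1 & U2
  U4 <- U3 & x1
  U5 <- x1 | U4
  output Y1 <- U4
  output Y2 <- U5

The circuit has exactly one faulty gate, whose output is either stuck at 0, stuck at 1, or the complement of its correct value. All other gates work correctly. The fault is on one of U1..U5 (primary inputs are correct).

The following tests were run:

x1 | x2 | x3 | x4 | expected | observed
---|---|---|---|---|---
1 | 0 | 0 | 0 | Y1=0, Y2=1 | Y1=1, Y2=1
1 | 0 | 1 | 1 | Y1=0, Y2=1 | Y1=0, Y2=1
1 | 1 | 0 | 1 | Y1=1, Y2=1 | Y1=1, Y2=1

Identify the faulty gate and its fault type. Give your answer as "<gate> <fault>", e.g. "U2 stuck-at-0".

Fault-free values for test 1 (x1=1, x2=0, x3=0, x4=0): U1=0, U2=1, U3=0, U4=0, U5=1, giving Y1=0, Y2=1. Observed Y1=1, Y2=1.
Test 1: faults giving observed Y1=1, Y2=1 are {U1 stuck-at-1, U1 inverted output, U3 stuck-at-1, U3 inverted output, U4 stuck-at-1, U4 inverted output}.
Test 2 (x1=1, x2=0, x3=1, x4=1): fault-free U1=0, U2=0, U3=0, U4=0, U5=1 → Y1=0, Y2=1; observed Y1=0, Y2=1. Eliminates U3 stuck-at-1, U3 inverted output, U4 stuck-at-1, U4 inverted output.
Test 3 (x1=1, x2=1, x3=0, x4=1): fault-free U1=1, U2=1, U3=1, U4=1, U5=1 → Y1=1, Y2=1; observed Y1=1, Y2=1. Eliminates U1 inverted output.
Only U1 stuck-at-1 is consistent with every test.

U1 stuck-at-1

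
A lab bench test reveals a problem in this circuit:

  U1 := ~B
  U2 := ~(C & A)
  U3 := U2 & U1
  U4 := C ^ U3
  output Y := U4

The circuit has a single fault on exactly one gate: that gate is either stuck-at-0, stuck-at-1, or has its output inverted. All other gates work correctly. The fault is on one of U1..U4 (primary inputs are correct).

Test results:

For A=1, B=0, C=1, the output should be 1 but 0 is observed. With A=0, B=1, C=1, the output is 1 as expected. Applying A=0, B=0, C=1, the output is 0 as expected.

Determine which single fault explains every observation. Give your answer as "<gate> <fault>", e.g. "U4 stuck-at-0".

U2 stuck-at-1

Fault-free values for test 1 (A=1, B=0, C=1): U1=1, U2=0, U3=0, U4=1, giving Y=1. Observed 0.
Test 1: faults giving observed 0 are {U2 stuck-at-1, U2 inverted output, U3 stuck-at-1, U3 inverted output, U4 stuck-at-0, U4 inverted output}.
Test 2 (A=0, B=1, C=1): fault-free U1=0, U2=1, U3=0, U4=1 → 1; observed 1. Eliminates U3 stuck-at-1, U3 inverted output, U4 stuck-at-0, U4 inverted output.
Test 3 (A=0, B=0, C=1): fault-free U1=1, U2=1, U3=1, U4=0 → 0; observed 0. Eliminates U2 inverted output.
Only U2 stuck-at-1 is consistent with every test.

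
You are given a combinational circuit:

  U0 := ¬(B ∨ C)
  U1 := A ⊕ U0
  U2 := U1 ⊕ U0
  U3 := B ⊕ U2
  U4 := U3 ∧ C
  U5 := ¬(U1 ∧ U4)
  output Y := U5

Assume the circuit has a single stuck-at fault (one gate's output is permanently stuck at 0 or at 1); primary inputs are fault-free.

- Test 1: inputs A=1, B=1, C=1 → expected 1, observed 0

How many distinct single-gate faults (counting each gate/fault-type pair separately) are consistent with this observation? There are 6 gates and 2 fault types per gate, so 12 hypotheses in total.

4

Fault-free: U0=0, U1=1, U2=1, U3=0, U4=0, U5=1 → 1. Observed 0.
  U0 stuck-at-0: output 1 ✗
  U0 stuck-at-1: output 1 ✗
  U1 stuck-at-0: output 1 ✗
  U1 stuck-at-1: output 1 ✗
  U2 stuck-at-0: output 0 ✓
  U2 stuck-at-1: output 1 ✗
  U3 stuck-at-0: output 1 ✗
  U3 stuck-at-1: output 0 ✓
  U4 stuck-at-0: output 1 ✗
  U4 stuck-at-1: output 0 ✓
  U5 stuck-at-0: output 0 ✓
  U5 stuck-at-1: output 1 ✗
Consistent faults: {U2 stuck-at-0, U3 stuck-at-1, U4 stuck-at-1, U5 stuck-at-0} — 4 in all.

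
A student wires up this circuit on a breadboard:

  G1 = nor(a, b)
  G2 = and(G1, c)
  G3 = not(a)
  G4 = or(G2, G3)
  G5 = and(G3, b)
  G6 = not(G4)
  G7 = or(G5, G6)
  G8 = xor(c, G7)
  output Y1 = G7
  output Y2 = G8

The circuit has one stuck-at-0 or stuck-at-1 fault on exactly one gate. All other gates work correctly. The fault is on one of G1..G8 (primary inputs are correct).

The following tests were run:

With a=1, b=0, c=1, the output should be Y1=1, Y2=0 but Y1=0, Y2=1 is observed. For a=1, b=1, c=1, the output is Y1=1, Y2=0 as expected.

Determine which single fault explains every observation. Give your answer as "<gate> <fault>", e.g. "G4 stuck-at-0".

G3 stuck-at-1

Fault-free values for test 1 (a=1, b=0, c=1): G1=0, G2=0, G3=0, G4=0, G5=0, G6=1, G7=1, G8=0, giving Y1=1, Y2=0. Observed Y1=0, Y2=1.
Test 1: faults giving observed Y1=0, Y2=1 are {G1 stuck-at-1, G2 stuck-at-1, G3 stuck-at-1, G4 stuck-at-1, G6 stuck-at-0, G7 stuck-at-0}.
Test 2 (a=1, b=1, c=1): fault-free G1=0, G2=0, G3=0, G4=0, G5=0, G6=1, G7=1, G8=0 → Y1=1, Y2=0; observed Y1=1, Y2=0. Eliminates G1 stuck-at-1, G2 stuck-at-1, G4 stuck-at-1, G6 stuck-at-0, G7 stuck-at-0.
Only G3 stuck-at-1 is consistent with every test.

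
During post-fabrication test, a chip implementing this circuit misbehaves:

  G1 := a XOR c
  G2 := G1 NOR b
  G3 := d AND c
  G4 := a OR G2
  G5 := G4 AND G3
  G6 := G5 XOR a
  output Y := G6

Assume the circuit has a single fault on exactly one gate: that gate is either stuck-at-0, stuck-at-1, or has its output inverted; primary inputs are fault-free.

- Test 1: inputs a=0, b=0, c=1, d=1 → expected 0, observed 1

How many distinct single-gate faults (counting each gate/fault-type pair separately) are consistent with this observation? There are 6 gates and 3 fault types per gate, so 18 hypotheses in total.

10

Fault-free: G1=1, G2=0, G3=1, G4=0, G5=0, G6=0 → 0. Observed 1.
  G1: stuck-at-0, inverted output ✓; others ✗
  G2: stuck-at-1, inverted output ✓; others ✗
  G3: none of the 3 fault types match ✗
  G4: stuck-at-1, inverted output ✓; others ✗
  G5: stuck-at-1, inverted output ✓; others ✗
  G6: stuck-at-1, inverted output ✓; others ✗
Consistent faults: {G1 stuck-at-0, G1 inverted output, G2 stuck-at-1, G2 inverted output, G4 stuck-at-1, G4 inverted output, G5 stuck-at-1, G5 inverted output, G6 stuck-at-1, G6 inverted output} — 10 in all.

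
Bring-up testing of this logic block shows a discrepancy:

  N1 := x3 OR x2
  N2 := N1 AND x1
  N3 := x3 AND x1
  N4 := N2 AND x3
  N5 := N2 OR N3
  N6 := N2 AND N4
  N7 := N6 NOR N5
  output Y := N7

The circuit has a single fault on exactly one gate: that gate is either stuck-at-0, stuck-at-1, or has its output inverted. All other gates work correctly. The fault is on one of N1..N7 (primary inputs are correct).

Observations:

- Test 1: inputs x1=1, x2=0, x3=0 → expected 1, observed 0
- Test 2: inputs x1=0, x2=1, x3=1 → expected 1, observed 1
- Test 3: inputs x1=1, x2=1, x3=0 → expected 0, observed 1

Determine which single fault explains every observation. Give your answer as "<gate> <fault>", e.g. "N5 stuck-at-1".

N1 inverted output

Fault-free values for test 1 (x1=1, x2=0, x3=0): N1=0, N2=0, N3=0, N4=0, N5=0, N6=0, N7=1, giving Y=1. Observed 0.
Test 1: faults giving observed 0 are {N1 stuck-at-1, N1 inverted output, N2 stuck-at-1, N2 inverted output, N3 stuck-at-1, N3 inverted output, N5 stuck-at-1, N5 inverted output, N6 stuck-at-1, N6 inverted output, N7 stuck-at-0, N7 inverted output}.
Test 2 (x1=0, x2=1, x3=1): fault-free N1=1, N2=0, N3=0, N4=0, N5=0, N6=0, N7=1 → 1; observed 1. Eliminates N2 stuck-at-1, N2 inverted output, N3 stuck-at-1, N3 inverted output, N5 stuck-at-1, N5 inverted output, N6 stuck-at-1, N6 inverted output, N7 stuck-at-0, N7 inverted output.
Test 3 (x1=1, x2=1, x3=0): fault-free N1=1, N2=1, N3=0, N4=0, N5=1, N6=0, N7=0 → 0; observed 1. Eliminates N1 stuck-at-1.
Only N1 inverted output is consistent with every test.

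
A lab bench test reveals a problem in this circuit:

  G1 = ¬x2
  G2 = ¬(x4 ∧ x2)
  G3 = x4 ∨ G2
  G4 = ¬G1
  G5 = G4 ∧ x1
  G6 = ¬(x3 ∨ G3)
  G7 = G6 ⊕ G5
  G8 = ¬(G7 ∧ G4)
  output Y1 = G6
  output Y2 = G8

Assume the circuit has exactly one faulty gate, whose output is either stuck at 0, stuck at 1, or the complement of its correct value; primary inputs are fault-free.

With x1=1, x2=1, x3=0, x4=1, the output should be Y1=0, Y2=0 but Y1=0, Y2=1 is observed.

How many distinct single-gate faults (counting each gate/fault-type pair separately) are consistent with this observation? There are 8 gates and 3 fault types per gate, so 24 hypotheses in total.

10

Fault-free: G1=0, G2=0, G3=1, G4=1, G5=1, G6=0, G7=1, G8=0 → Y1=0, Y2=0. Observed Y1=0, Y2=1.
  G1: stuck-at-1, inverted output ✓; others ✗
  G2: none of the 3 fault types match ✗
  G3: none of the 3 fault types match ✗
  G4: stuck-at-0, inverted output ✓; others ✗
  G5: stuck-at-0, inverted output ✓; others ✗
  G6: none of the 3 fault types match ✗
  G7: stuck-at-0, inverted output ✓; others ✗
  G8: stuck-at-1, inverted output ✓; others ✗
Consistent faults: {G1 stuck-at-1, G1 inverted output, G4 stuck-at-0, G4 inverted output, G5 stuck-at-0, G5 inverted output, G7 stuck-at-0, G7 inverted output, G8 stuck-at-1, G8 inverted output} — 10 in all.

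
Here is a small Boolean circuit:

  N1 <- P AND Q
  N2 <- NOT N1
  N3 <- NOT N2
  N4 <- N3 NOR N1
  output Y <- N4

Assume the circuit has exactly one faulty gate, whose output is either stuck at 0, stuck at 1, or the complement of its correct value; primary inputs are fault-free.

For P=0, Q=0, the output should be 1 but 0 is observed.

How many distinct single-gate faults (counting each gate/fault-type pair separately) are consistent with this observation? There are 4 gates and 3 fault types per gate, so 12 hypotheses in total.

Fault-free: N1=0, N2=1, N3=0, N4=1 → 1. Observed 0.
  N1 stuck-at-0: output 1 ✗
  N1 stuck-at-1: output 0 ✓
  N1 inverted output: output 0 ✓
  N2 stuck-at-0: output 0 ✓
  N2 stuck-at-1: output 1 ✗
  N2 inverted output: output 0 ✓
  N3 stuck-at-0: output 1 ✗
  N3 stuck-at-1: output 0 ✓
  N3 inverted output: output 0 ✓
  N4 stuck-at-0: output 0 ✓
  N4 stuck-at-1: output 1 ✗
  N4 inverted output: output 0 ✓
Consistent faults: {N1 stuck-at-1, N1 inverted output, N2 stuck-at-0, N2 inverted output, N3 stuck-at-1, N3 inverted output, N4 stuck-at-0, N4 inverted output} — 8 in all.

8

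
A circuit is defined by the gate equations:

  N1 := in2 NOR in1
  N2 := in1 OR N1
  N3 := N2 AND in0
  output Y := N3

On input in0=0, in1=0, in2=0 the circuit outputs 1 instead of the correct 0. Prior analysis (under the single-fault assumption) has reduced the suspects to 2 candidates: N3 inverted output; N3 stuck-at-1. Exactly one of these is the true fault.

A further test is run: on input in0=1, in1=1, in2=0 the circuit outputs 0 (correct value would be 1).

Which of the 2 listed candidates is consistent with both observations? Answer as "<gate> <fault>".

Evaluate each candidate on input in0=1, in1=1, in2=0:
  N3 inverted output: N1=0, N2=1, N3=0 [inverted output] → 0 — matches
  N3 stuck-at-1: N1=0, N2=1, N3=1 [stuck-at-1] → 1 — eliminated
Only N3 inverted output reproduces the observed 0.

N3 inverted output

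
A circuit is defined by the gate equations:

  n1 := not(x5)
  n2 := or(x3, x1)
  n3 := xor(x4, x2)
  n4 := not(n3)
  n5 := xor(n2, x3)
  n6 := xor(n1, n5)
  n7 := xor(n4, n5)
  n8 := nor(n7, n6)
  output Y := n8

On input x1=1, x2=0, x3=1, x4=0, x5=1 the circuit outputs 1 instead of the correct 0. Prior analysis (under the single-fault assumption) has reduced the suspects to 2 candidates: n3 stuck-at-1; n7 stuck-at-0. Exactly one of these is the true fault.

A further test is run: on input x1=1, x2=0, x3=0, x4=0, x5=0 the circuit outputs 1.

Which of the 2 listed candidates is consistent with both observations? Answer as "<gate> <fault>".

n7 stuck-at-0

Evaluate each candidate on input x1=1, x2=0, x3=0, x4=0, x5=0:
  n3 stuck-at-1: n1=1, n2=1, n3=1 [stuck-at-1], n4=0, n5=1, n6=0, n7=1, n8=0 → 0 — eliminated
  n7 stuck-at-0: n1=1, n2=1, n3=0, n4=1, n5=1, n6=0, n7=0 [stuck-at-0], n8=1 → 1 — matches
Only n7 stuck-at-0 reproduces the observed 1.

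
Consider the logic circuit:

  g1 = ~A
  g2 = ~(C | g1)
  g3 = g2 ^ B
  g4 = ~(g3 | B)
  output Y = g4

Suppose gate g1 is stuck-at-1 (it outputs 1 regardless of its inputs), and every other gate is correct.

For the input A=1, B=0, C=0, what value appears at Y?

Propagate with g1 forced: g1=1 [stuck-at-1], g2=0, g3=0, g4=1.
So Y = 1. (Without the fault it would be 0.)

1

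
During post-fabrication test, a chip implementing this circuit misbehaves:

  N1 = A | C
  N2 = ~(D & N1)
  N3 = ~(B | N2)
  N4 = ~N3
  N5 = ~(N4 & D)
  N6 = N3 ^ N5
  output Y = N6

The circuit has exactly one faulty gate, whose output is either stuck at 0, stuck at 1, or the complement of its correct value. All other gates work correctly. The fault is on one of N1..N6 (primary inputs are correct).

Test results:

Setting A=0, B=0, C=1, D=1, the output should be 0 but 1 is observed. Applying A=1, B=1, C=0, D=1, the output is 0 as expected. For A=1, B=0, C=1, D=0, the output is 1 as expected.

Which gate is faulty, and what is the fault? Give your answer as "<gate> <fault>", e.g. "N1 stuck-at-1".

N4 stuck-at-1

Fault-free values for test 1 (A=0, B=0, C=1, D=1): N1=1, N2=0, N3=1, N4=0, N5=1, N6=0, giving Y=0. Observed 1.
Test 1: faults giving observed 1 are {N4 stuck-at-1, N4 inverted output, N5 stuck-at-0, N5 inverted output, N6 stuck-at-1, N6 inverted output}.
Test 2 (A=1, B=1, C=0, D=1): fault-free N1=1, N2=0, N3=0, N4=1, N5=0, N6=0 → 0; observed 0. Eliminates N4 inverted output, N5 inverted output, N6 stuck-at-1, N6 inverted output.
Test 3 (A=1, B=0, C=1, D=0): fault-free N1=1, N2=1, N3=0, N4=1, N5=1, N6=1 → 1; observed 1. Eliminates N5 stuck-at-0.
Only N4 stuck-at-1 is consistent with every test.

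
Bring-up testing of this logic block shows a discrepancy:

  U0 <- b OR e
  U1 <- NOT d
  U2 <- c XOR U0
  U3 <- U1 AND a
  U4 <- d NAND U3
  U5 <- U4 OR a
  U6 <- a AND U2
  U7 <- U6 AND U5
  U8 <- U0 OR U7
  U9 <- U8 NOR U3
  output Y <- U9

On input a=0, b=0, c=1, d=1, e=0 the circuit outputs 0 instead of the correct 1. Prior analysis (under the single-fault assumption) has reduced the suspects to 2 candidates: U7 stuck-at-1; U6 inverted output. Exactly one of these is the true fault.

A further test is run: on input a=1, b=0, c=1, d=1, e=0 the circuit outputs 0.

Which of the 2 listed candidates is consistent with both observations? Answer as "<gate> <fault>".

Evaluate each candidate on input a=1, b=0, c=1, d=1, e=0:
  U7 stuck-at-1: U0=0, U1=0, U2=1, U3=0, U4=1, U5=1, U6=1, U7=1 [stuck-at-1], U8=1, U9=0 → 0 — matches
  U6 inverted output: U0=0, U1=0, U2=1, U3=0, U4=1, U5=1, U6=0 [inverted output], U7=0, U8=0, U9=1 → 1 — eliminated
Only U7 stuck-at-1 reproduces the observed 0.

U7 stuck-at-1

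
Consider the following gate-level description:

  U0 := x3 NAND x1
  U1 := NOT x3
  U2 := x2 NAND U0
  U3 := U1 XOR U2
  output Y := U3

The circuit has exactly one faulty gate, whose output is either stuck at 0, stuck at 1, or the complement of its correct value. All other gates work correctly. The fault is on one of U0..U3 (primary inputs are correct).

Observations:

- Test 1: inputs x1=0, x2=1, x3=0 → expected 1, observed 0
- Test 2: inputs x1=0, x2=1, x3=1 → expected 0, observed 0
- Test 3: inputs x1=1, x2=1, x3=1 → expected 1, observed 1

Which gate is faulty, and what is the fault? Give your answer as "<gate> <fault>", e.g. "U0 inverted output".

Fault-free values for test 1 (x1=0, x2=1, x3=0): U0=1, U1=1, U2=0, U3=1, giving Y=1. Observed 0.
Test 1: faults giving observed 0 are {U0 stuck-at-0, U0 inverted output, U1 stuck-at-0, U1 inverted output, U2 stuck-at-1, U2 inverted output, U3 stuck-at-0, U3 inverted output}.
Test 2 (x1=0, x2=1, x3=1): fault-free U0=1, U1=0, U2=0, U3=0 → 0; observed 0. Eliminates U0 stuck-at-0, U0 inverted output, U1 inverted output, U2 stuck-at-1, U2 inverted output, U3 inverted output.
Test 3 (x1=1, x2=1, x3=1): fault-free U0=0, U1=0, U2=1, U3=1 → 1; observed 1. Eliminates U3 stuck-at-0.
Only U1 stuck-at-0 is consistent with every test.

U1 stuck-at-0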